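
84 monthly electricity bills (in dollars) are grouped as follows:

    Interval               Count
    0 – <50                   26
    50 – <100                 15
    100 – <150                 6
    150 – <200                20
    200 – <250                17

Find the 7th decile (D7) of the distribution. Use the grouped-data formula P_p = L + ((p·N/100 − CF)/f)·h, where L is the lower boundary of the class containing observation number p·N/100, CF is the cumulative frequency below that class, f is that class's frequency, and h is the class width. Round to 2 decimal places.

179.50

N = 84; target position k = 70/100 · 84 = 58.8.
Cumulative frequencies: 26, 41, 47, 67, 84.
Observation 58.8 falls in the class 150 – <200.
L = 150, CF = 47, f = 20, h = 50.
P70 = 150 + ((58.8 − 47)/20)·50 = 150 + 29.5 = 179.5.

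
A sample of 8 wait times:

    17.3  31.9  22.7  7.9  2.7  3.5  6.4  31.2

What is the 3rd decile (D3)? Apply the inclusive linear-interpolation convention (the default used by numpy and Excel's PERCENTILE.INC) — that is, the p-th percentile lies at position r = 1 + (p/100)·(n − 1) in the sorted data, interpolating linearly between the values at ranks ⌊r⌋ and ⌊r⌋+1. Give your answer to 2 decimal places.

Sorted: 2.7, 3.5, 6.4, 7.9, 17.3, 22.7, 31.2, 31.9.
n = 8.
r = 1 + (30/100)·(8 − 1) = 1 + 2.1 = 3.1.
Rank 3 is 6.4 and rank 4 is 7.9.
Interpolate: 6.4 + 0.1·(7.9 − 6.4) = 6.4 + 0.1·1.5 = 6.55.

6.55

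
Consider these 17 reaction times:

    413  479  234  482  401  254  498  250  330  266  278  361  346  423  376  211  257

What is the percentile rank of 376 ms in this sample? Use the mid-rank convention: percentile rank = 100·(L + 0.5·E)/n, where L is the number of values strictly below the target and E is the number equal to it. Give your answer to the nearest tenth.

61.8

Sorted: 211, 234, 250, 254, 257, 266, 278, 330, 346, 361, 376, 401, 413, 423, 479, 482, 498.
Count below 376: L = 10; count equal: E = 1; n = 17.
Percentile rank = 100·(10 + 0.5·1)/17 = 100·10.5/17 = 61.76.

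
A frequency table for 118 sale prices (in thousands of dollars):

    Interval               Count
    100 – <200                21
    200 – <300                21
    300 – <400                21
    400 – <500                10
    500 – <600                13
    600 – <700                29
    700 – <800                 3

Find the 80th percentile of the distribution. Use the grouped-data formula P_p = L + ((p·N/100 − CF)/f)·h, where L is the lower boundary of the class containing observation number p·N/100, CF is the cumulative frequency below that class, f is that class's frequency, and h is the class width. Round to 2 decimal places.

N = 118; target position k = 80/100 · 118 = 94.4.
Cumulative frequencies: 21, 42, 63, 73, 86, 115, 118.
Observation 94.4 falls in the class 600 – <700.
L = 600, CF = 86, f = 29, h = 100.
P80 = 600 + ((94.4 − 86)/29)·100 = 600 + 28.9655 = 628.966.

628.97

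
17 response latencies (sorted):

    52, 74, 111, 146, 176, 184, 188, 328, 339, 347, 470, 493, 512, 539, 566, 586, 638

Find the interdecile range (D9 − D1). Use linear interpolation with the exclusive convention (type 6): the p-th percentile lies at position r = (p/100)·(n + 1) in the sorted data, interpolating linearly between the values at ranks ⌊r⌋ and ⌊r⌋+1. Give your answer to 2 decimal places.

n = 17.
P10: r = 1.8; ranks 1–2 are 52, 74; interpolating gives 69.6.
P90: r = 16.2; ranks 16–17 are 586, 638; interpolating gives 596.4.
Difference: 596.4 − 69.6 = 526.8.

526.80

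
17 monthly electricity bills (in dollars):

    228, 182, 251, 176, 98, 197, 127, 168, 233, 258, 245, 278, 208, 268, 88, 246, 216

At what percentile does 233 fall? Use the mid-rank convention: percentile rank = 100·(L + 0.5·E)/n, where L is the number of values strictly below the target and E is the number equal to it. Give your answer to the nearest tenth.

61.8

Sorted: 88, 98, 127, 168, 176, 182, 197, 208, 216, 228, 233, 245, 246, 251, 258, 268, 278.
Count below 233: L = 10; count equal: E = 1; n = 17.
Percentile rank = 100·(10 + 0.5·1)/17 = 100·10.5/17 = 61.76.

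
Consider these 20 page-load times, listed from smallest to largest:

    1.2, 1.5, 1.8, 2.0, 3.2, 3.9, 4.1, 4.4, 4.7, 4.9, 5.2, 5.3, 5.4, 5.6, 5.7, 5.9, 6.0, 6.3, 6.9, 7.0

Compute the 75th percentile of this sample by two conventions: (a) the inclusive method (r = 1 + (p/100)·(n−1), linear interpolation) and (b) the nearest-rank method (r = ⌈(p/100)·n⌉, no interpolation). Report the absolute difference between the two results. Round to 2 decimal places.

n = 20.
(a) r = 15.25; between ranks 15 (5.7) and 16 (5.9): 5.75.
(b) the nearest-rank method: rank 15 → 5.7.
|5.75 − 5.7| = 0.05.

0.05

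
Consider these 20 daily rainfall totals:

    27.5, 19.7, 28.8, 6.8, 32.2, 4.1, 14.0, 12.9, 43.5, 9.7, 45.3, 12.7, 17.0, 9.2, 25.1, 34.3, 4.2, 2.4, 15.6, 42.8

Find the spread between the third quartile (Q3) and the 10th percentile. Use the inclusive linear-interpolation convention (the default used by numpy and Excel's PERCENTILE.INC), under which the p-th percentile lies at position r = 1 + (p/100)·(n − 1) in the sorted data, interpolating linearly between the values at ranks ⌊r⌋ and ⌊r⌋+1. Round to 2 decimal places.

25.46

Sorted: 2.4, 4.1, 4.2, 6.8, 9.2, 9.7, 12.7, 12.9, 14.0, 15.6, 17.0, 19.7, 25.1, 27.5, 28.8, 32.2, 34.3, 42.8, 43.5, 45.3.
n = 20.
P10: r = 2.9; ranks 2–3 are 4.1, 4.2; interpolating gives 4.19.
P75: r = 15.25; ranks 15–16 are 28.8, 32.2; interpolating gives 29.65.
Difference: 29.65 − 4.19 = 25.46.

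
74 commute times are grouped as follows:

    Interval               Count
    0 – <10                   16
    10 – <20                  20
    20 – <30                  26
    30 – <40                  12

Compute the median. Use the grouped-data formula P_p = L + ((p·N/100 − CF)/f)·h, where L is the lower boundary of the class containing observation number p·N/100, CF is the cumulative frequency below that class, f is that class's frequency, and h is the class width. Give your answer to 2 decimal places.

N = 74; target position k = 50/100 · 74 = 37.
Cumulative frequencies: 16, 36, 62, 74.
Observation 37 falls in the class 20 – <30.
L = 20, CF = 36, f = 26, h = 10.
P50 = 20 + ((37 − 36)/26)·10 = 20 + 0.384615 = 20.3846.

20.38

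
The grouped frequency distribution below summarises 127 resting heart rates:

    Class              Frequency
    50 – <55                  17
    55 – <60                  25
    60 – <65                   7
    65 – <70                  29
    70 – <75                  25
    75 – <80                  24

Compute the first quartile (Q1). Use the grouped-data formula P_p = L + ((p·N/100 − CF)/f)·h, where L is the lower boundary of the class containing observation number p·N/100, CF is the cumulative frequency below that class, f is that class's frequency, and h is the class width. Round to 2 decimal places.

57.95

N = 127; target position k = 25/100 · 127 = 31.75.
Cumulative frequencies: 17, 42, 49, 78, 103, 127.
Observation 31.75 falls in the class 55 – <60.
L = 55, CF = 17, f = 25, h = 5.
P25 = 55 + ((31.75 − 17)/25)·5 = 55 + 2.95 = 57.95.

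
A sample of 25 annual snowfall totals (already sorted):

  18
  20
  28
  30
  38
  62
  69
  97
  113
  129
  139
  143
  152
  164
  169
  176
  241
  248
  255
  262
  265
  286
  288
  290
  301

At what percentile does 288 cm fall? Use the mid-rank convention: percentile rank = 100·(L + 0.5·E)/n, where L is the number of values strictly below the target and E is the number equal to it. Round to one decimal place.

90.0

Count below 288: L = 22; count equal: E = 1; n = 25.
Percentile rank = 100·(22 + 0.5·1)/25 = 100·22.5/25 = 90.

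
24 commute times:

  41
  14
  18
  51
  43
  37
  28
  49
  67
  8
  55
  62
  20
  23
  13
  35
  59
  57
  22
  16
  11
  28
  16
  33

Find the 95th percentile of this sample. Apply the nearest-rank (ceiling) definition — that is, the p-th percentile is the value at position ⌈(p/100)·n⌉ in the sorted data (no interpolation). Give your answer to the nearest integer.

Sorted: 8, 11, 13, 14, 16, 16, 18, 20, 22, 23, 28, 28, 33, 35, 37, 41, 43, 49, 51, 55, 57, 59, 62, 67.
n = 24.
Position = ⌈95/100 · 24⌉ = ⌈22.8⌉ = 23.
The value at rank 23 is 62.

62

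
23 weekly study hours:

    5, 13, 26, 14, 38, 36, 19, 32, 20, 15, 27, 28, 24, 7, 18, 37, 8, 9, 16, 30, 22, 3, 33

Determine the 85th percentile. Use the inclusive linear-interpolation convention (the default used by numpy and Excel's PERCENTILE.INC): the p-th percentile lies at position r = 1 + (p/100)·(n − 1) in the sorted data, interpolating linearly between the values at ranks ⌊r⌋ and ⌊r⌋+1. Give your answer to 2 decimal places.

Sorted: 3, 5, 7, 8, 9, 13, 14, 15, 16, 18, 19, 20, 22, 24, 26, 27, 28, 30, 32, 33, 36, 37, 38.
n = 23.
r = 1 + (85/100)·(23 − 1) = 1 + 18.7 = 19.7.
Rank 19 is 32 and rank 20 is 33.
Interpolate: 32 + 0.7·(33 − 32) = 32 + 0.7·1 = 32.7.

32.70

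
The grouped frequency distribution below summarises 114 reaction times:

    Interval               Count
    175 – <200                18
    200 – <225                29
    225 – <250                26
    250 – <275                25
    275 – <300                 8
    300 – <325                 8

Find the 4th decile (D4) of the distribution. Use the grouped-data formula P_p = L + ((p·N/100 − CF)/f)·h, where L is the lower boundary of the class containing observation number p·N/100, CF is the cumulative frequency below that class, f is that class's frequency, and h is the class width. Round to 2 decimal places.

N = 114; target position k = 40/100 · 114 = 45.6.
Cumulative frequencies: 18, 47, 73, 98, 106, 114.
Observation 45.6 falls in the class 200 – <225.
L = 200, CF = 18, f = 29, h = 25.
P40 = 200 + ((45.6 − 18)/29)·25 = 200 + 23.7931 = 223.793.

223.79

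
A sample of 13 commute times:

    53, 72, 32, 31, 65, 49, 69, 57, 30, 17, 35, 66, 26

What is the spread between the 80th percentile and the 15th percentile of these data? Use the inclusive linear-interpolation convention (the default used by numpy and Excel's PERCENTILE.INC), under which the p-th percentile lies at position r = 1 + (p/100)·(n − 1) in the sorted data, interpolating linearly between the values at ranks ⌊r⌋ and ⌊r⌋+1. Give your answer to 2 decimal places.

36.40

Sorted: 17, 26, 30, 31, 32, 35, 49, 53, 57, 65, 66, 69, 72.
n = 13.
P15: r = 2.8; ranks 2–3 are 26, 30; interpolating gives 29.2.
P80: r = 10.6; ranks 10–11 are 65, 66; interpolating gives 65.6.
Difference: 65.6 − 29.2 = 36.4.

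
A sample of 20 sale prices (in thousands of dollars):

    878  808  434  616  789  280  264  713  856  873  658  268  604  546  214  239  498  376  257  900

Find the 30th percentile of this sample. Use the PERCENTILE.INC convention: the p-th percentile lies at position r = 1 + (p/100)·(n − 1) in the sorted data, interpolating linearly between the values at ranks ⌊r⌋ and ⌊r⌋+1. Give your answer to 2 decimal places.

347.20

Sorted: 214, 239, 257, 264, 268, 280, 376, 434, 498, 546, 604, 616, 658, 713, 789, 808, 856, 873, 878, 900.
n = 20.
r = 1 + (30/100)·(20 − 1) = 1 + 5.7 = 6.7.
Rank 6 is 280 and rank 7 is 376.
Interpolate: 280 + 0.7·(376 − 280) = 280 + 0.7·96 = 347.2.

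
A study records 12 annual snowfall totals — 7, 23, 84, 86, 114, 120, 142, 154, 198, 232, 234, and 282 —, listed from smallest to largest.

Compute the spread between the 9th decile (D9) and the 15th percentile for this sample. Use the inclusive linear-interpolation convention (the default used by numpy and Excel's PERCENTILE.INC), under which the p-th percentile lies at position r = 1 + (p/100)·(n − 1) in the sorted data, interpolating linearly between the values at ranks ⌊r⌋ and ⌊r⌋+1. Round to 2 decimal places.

171.15

n = 12.
P15: r = 2.65; ranks 2–3 are 23, 84; interpolating gives 62.65.
P90: r = 10.9; ranks 10–11 are 232, 234; interpolating gives 233.8.
Difference: 233.8 − 62.65 = 171.15.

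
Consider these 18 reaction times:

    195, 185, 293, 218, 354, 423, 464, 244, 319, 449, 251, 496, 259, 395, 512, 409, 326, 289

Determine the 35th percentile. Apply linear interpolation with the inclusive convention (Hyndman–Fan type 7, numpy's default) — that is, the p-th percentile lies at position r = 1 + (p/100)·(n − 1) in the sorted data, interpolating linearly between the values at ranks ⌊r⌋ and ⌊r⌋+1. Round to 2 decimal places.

287.50

Sorted: 185, 195, 218, 244, 251, 259, 289, 293, 319, 326, 354, 395, 409, 423, 449, 464, 496, 512.
n = 18.
r = 1 + (35/100)·(18 − 1) = 1 + 5.95 = 6.95.
Rank 6 is 259 and rank 7 is 289.
Interpolate: 259 + 0.95·(289 − 259) = 259 + 0.95·30 = 287.5.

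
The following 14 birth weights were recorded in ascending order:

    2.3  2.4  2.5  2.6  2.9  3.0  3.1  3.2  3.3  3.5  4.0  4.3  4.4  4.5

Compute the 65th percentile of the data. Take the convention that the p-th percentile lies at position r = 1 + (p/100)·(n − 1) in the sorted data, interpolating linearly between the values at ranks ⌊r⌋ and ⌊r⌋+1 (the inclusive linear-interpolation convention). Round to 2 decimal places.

n = 14.
r = 1 + (65/100)·(14 − 1) = 1 + 8.45 = 9.45.
Rank 9 is 3.3 and rank 10 is 3.5.
Interpolate: 3.3 + 0.45·(3.5 − 3.3) = 3.3 + 0.45·0.2 = 3.39.

3.39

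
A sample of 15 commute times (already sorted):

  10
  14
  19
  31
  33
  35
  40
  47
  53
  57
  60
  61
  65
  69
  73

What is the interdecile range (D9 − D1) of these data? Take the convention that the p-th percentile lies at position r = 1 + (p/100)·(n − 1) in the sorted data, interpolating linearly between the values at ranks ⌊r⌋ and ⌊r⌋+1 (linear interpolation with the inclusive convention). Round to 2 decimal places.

n = 15.
P10: r = 2.4; ranks 2–3 are 14, 19; interpolating gives 16.
P90: r = 13.6; ranks 13–14 are 65, 69; interpolating gives 67.4.
Difference: 67.4 − 16 = 51.4.

51.40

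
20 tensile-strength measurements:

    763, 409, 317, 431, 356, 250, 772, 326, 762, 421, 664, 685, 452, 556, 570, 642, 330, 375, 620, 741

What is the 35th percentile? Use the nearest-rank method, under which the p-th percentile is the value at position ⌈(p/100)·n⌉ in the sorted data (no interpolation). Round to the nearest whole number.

409

Sorted: 250, 317, 326, 330, 356, 375, 409, 421, 431, 452, 556, 570, 620, 642, 664, 685, 741, 762, 763, 772.
n = 20.
Position = ⌈35/100 · 20⌉ = ⌈7⌉ = 7.
The value at rank 7 is 409.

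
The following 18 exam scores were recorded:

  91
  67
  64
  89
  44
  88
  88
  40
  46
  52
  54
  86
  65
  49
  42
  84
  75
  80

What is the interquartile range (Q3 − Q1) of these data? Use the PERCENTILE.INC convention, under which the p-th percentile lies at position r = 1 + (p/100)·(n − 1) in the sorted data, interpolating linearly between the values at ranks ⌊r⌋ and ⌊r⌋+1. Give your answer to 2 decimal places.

35.75

Sorted: 40, 42, 44, 46, 49, 52, 54, 64, 65, 67, 75, 80, 84, 86, 88, 88, 89, 91.
n = 18.
P25: r = 5.25; ranks 5–6 are 49, 52; interpolating gives 49.75.
P75: r = 13.75; ranks 13–14 are 84, 86; interpolating gives 85.5.
Difference: 85.5 − 49.75 = 35.75.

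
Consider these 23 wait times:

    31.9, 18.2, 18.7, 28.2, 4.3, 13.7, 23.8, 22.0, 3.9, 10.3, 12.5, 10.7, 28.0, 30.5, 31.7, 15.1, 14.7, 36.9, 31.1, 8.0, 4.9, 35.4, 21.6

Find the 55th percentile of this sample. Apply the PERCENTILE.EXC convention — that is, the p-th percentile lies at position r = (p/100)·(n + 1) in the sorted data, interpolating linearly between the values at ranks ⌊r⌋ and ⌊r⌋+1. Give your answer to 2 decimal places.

Sorted: 3.9, 4.3, 4.9, 8.0, 10.3, 10.7, 12.5, 13.7, 14.7, 15.1, 18.2, 18.7, 21.6, 22.0, 23.8, 28.0, 28.2, 30.5, 31.1, 31.7, 31.9, 35.4, 36.9.
n = 23.
r = (55/100)·(23 + 1) = 13.2.
Rank 13 is 21.6 and rank 14 is 22.0.
Interpolate: 21.6 + 0.2·(22.0 − 21.6) = 21.6 + 0.2·0.4 = 21.68.

21.68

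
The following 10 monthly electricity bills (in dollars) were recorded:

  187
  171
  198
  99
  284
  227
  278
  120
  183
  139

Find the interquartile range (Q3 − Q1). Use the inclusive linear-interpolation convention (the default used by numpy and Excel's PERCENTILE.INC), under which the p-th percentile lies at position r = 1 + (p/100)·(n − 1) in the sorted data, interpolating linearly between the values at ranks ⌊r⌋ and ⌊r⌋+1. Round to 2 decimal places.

Sorted: 99, 120, 139, 171, 183, 187, 198, 227, 278, 284.
n = 10.
P25: r = 3.25; ranks 3–4 are 139, 171; interpolating gives 147.
P75: r = 7.75; ranks 7–8 are 198, 227; interpolating gives 219.75.
Difference: 219.75 − 147 = 72.75.

72.75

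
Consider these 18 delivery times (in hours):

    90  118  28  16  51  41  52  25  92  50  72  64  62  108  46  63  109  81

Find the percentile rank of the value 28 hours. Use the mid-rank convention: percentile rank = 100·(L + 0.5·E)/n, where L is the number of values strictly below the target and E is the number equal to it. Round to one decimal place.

13.9

Sorted: 16, 25, 28, 41, 46, 50, 51, 52, 62, 63, 64, 72, 81, 90, 92, 108, 109, 118.
Count below 28: L = 2; count equal: E = 1; n = 18.
Percentile rank = 100·(2 + 0.5·1)/18 = 100·2.5/18 = 13.89.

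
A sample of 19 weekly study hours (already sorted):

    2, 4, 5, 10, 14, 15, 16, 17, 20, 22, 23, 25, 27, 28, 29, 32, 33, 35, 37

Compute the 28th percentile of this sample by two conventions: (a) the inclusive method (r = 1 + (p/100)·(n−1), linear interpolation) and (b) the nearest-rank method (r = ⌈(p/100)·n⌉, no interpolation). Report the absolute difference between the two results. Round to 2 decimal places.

0.04

n = 19.
(a) r = 6.04; between ranks 6 (15) and 7 (16): 15.04.
(b) the nearest-rank method: rank 6 → 15.
|15.04 − 15| = 0.04.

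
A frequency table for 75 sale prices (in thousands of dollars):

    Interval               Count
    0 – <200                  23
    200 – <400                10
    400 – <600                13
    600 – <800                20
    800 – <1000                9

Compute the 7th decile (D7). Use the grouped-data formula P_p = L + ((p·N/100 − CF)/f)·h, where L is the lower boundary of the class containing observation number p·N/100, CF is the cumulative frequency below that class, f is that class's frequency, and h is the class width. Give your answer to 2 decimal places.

665.00

N = 75; target position k = 70/100 · 75 = 52.5.
Cumulative frequencies: 23, 33, 46, 66, 75.
Observation 52.5 falls in the class 600 – <800.
L = 600, CF = 46, f = 20, h = 200.
P70 = 600 + ((52.5 − 46)/20)·200 = 600 + 65 = 665.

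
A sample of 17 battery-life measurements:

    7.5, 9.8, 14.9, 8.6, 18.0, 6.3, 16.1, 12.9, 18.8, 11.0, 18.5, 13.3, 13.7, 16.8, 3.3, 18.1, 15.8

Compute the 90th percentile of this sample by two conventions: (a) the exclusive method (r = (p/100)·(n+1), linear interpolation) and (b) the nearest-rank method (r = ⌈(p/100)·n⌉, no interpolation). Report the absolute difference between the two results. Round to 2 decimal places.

Sorted: 3.3, 6.3, 7.5, 8.6, 9.8, 11.0, 12.9, 13.3, 13.7, 14.9, 15.8, 16.1, 16.8, 18.0, 18.1, 18.5, 18.8.
n = 17.
(a) r = 16.2; between ranks 16 (18.5) and 17 (18.8): 18.56.
(b) the nearest-rank method: rank 16 → 18.5.
|18.56 − 18.5| = 0.06.

0.06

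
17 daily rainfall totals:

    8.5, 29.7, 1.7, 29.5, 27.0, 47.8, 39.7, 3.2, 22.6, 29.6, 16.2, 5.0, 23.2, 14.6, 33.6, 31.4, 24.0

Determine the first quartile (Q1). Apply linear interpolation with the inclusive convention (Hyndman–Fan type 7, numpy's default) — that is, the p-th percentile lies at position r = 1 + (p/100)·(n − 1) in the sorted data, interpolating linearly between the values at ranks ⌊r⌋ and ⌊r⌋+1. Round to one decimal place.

Sorted: 1.7, 3.2, 5.0, 8.5, 14.6, 16.2, 22.6, 23.2, 24.0, 27.0, 29.5, 29.6, 29.7, 31.4, 33.6, 39.7, 47.8.
n = 17.
r = 1 + (25/100)·(17 − 1) = 1 + 4 = 5.
r is an integer, so P25 is the value at rank 5: 14.6.

14.6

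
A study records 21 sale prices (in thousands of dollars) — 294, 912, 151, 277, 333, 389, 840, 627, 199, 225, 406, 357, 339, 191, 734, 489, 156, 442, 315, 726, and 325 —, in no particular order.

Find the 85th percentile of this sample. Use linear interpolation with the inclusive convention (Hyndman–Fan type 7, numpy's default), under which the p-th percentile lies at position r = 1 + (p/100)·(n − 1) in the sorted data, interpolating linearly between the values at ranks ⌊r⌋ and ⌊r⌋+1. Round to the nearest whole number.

Sorted: 151, 156, 191, 199, 225, 277, 294, 315, 325, 333, 339, 357, 389, 406, 442, 489, 627, 726, 734, 840, 912.
n = 21.
r = 1 + (85/100)·(21 − 1) = 1 + 17 = 18.
r is an integer, so P85 is the value at rank 18: 726.

726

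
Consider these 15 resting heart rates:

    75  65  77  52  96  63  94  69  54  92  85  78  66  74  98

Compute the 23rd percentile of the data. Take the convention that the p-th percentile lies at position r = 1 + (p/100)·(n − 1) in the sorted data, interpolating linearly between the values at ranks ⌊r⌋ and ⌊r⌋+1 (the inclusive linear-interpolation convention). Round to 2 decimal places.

Sorted: 52, 54, 63, 65, 66, 69, 74, 75, 77, 78, 85, 92, 94, 96, 98.
n = 15.
r = 1 + (23/100)·(15 − 1) = 1 + 3.22 = 4.22.
Rank 4 is 65 and rank 5 is 66.
Interpolate: 65 + 0.22·(66 − 65) = 65 + 0.22·1 = 65.22.

65.22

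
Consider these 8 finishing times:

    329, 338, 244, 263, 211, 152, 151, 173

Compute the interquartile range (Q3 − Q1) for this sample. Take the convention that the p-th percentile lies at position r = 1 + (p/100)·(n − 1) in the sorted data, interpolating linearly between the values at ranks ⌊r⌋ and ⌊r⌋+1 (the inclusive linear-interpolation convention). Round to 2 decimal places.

111.75

Sorted: 151, 152, 173, 211, 244, 263, 329, 338.
n = 8.
P25: r = 2.75; ranks 2–3 are 152, 173; interpolating gives 167.75.
P75: r = 6.25; ranks 6–7 are 263, 329; interpolating gives 279.5.
Difference: 279.5 − 167.75 = 111.75.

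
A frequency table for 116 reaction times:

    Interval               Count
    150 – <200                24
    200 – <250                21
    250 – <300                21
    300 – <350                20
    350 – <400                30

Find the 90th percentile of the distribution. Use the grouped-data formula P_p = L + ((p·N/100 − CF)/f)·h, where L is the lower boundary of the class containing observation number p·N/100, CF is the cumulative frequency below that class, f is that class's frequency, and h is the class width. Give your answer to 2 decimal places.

N = 116; target position k = 90/100 · 116 = 104.4.
Cumulative frequencies: 24, 45, 66, 86, 116.
Observation 104.4 falls in the class 350 – <400.
L = 350, CF = 86, f = 30, h = 50.
P90 = 350 + ((104.4 − 86)/30)·50 = 350 + 30.6667 = 380.667.

380.67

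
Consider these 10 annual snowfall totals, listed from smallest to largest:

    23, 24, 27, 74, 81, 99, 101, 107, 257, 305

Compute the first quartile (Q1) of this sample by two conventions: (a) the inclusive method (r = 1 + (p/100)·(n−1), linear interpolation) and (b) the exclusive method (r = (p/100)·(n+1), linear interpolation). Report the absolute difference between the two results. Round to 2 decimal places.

n = 10.
(a) r = 3.25; between ranks 3 (27) and 4 (74): 38.75.
(b) r = 2.75; between ranks 2 (24) and 3 (27): 26.25.
|38.75 − 26.25| = 12.5.

12.50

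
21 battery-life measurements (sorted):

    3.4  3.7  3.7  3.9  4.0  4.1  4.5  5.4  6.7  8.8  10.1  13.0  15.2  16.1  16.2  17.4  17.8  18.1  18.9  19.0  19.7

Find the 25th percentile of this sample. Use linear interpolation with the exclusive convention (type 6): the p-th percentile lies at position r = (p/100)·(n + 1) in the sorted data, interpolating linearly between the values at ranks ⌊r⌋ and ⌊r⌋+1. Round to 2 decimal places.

n = 21.
r = (25/100)·(21 + 1) = 5.5.
Rank 5 is 4.0 and rank 6 is 4.1.
Interpolate: 4.0 + 0.5·(4.1 − 4.0) = 4.0 + 0.5·0.1 = 4.05.

4.05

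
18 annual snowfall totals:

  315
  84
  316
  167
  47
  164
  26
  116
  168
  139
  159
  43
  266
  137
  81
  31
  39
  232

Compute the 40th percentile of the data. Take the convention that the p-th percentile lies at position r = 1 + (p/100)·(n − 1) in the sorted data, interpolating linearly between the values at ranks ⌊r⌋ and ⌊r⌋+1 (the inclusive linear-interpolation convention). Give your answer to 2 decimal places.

Sorted: 26, 31, 39, 43, 47, 81, 84, 116, 137, 139, 159, 164, 167, 168, 232, 266, 315, 316.
n = 18.
r = 1 + (40/100)·(18 − 1) = 1 + 6.8 = 7.8.
Rank 7 is 84 and rank 8 is 116.
Interpolate: 84 + 0.8·(116 − 84) = 84 + 0.8·32 = 109.6.

109.60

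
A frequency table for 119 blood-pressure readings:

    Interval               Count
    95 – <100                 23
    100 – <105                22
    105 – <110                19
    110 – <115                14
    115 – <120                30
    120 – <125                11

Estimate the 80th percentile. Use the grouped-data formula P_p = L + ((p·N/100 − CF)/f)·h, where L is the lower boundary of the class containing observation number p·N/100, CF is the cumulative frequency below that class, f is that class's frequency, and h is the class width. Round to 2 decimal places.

117.87

N = 119; target position k = 80/100 · 119 = 95.2.
Cumulative frequencies: 23, 45, 64, 78, 108, 119.
Observation 95.2 falls in the class 115 – <120.
L = 115, CF = 78, f = 30, h = 5.
P80 = 115 + ((95.2 − 78)/30)·5 = 115 + 2.86667 = 117.867.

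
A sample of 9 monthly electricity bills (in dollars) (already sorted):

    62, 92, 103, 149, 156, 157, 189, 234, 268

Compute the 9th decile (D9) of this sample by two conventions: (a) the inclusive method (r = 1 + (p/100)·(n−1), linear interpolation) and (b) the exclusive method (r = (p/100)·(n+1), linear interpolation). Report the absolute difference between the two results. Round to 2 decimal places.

27.20

n = 9.
(a) r = 8.2; between ranks 8 (234) and 9 (268): 240.8.
(b) r = 9 → value at rank 9 = 268.
|240.8 − 268| = 27.2.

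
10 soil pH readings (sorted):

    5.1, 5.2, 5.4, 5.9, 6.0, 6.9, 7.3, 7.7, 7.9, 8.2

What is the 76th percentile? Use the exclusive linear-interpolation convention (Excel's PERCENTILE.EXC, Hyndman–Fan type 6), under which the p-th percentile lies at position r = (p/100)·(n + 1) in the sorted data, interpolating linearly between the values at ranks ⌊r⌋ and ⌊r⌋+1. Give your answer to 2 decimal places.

7.77

n = 10.
r = (76/100)·(10 + 1) = 8.36.
Rank 8 is 7.7 and rank 9 is 7.9.
Interpolate: 7.7 + 0.36·(7.9 − 7.7) = 7.7 + 0.36·0.2 = 7.772.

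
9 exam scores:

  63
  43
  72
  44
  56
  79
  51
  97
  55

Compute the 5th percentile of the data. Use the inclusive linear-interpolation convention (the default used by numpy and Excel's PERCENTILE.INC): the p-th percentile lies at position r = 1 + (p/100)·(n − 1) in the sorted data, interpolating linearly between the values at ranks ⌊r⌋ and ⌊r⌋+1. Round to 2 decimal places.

Sorted: 43, 44, 51, 55, 56, 63, 72, 79, 97.
n = 9.
r = 1 + (5/100)·(9 − 1) = 1 + 0.4 = 1.4.
Rank 1 is 43 and rank 2 is 44.
Interpolate: 43 + 0.4·(44 − 43) = 43 + 0.4·1 = 43.4.

43.40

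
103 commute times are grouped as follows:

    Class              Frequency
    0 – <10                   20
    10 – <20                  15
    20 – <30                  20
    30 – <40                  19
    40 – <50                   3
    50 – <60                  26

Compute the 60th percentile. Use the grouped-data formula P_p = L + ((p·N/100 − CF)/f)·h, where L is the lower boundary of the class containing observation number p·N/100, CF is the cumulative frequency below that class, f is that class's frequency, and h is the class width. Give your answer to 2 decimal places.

N = 103; target position k = 60/100 · 103 = 61.8.
Cumulative frequencies: 20, 35, 55, 74, 77, 103.
Observation 61.8 falls in the class 30 – <40.
L = 30, CF = 55, f = 19, h = 10.
P60 = 30 + ((61.8 − 55)/19)·10 = 30 + 3.57895 = 33.5789.

33.58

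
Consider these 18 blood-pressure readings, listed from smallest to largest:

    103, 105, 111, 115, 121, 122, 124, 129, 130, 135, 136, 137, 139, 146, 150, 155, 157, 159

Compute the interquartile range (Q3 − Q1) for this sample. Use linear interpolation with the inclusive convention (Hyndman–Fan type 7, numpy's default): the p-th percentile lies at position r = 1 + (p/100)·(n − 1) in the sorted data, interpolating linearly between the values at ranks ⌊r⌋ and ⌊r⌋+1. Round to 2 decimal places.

n = 18.
P25: r = 5.25; ranks 5–6 are 121, 122; interpolating gives 121.25.
P75: r = 13.75; ranks 13–14 are 139, 146; interpolating gives 144.25.
Difference: 144.25 − 121.25 = 23.

23.00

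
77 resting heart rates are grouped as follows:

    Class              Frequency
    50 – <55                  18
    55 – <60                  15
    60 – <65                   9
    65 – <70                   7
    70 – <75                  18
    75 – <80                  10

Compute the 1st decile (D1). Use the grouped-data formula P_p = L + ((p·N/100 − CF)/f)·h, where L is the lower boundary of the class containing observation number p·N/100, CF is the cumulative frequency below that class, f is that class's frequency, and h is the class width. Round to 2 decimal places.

N = 77; target position k = 10/100 · 77 = 7.7.
Cumulative frequencies: 18, 33, 42, 49, 67, 77.
Observation 7.7 falls in the class 50 – <55.
L = 50, CF = 0, f = 18, h = 5.
P10 = 50 + ((7.7 − 0)/18)·5 = 50 + 2.13889 = 52.1389.

52.14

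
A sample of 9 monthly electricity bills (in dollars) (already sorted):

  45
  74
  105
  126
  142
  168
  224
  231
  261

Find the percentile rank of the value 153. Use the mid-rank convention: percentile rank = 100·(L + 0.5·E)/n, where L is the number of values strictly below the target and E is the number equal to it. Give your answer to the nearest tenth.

Count below 153: L = 5; count equal: E = 0; n = 9.
Percentile rank = 100·(5 + 0.5·0)/9 = 100·5/9 = 55.56.

55.6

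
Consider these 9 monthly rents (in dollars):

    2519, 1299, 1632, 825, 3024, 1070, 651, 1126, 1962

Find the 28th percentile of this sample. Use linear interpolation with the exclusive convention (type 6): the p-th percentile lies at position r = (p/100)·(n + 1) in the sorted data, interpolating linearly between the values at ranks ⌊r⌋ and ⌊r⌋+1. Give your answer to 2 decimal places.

1021.00

Sorted: 651, 825, 1070, 1126, 1299, 1632, 1962, 2519, 3024.
n = 9.
r = (28/100)·(9 + 1) = 2.8.
Rank 2 is 825 and rank 3 is 1070.
Interpolate: 825 + 0.8·(1070 − 825) = 825 + 0.8·245 = 1021.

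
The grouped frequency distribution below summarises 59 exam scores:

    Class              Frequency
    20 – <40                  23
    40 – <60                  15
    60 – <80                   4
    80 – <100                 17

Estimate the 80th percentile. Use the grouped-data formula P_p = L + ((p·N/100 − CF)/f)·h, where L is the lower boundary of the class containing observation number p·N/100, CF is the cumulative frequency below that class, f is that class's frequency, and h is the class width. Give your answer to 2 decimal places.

86.12

N = 59; target position k = 80/100 · 59 = 47.2.
Cumulative frequencies: 23, 38, 42, 59.
Observation 47.2 falls in the class 80 – <100.
L = 80, CF = 42, f = 17, h = 20.
P80 = 80 + ((47.2 − 42)/17)·20 = 80 + 6.11765 = 86.1176.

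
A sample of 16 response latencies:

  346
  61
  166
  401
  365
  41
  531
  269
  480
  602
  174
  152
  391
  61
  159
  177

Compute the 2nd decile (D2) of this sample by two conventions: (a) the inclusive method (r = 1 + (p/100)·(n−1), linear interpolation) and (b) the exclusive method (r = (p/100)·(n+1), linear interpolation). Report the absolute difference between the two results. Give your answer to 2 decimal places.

54.60

Sorted: 41, 61, 61, 152, 159, 166, 174, 177, 269, 346, 365, 391, 401, 480, 531, 602.
n = 16.
(a) r = 4 → value at rank 4 = 152.
(b) r = 3.4; between ranks 3 (61) and 4 (152): 97.4.
|152 − 97.4| = 54.6.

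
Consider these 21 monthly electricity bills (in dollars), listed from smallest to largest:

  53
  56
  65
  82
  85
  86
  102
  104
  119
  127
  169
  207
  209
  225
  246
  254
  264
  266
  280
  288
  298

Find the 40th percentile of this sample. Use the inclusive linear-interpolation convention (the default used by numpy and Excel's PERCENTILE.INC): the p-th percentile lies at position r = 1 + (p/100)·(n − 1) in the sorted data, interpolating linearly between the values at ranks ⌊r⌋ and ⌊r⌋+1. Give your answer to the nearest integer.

119

n = 21.
r = 1 + (40/100)·(21 − 1) = 1 + 8 = 9.
r is an integer, so P40 is the value at rank 9: 119.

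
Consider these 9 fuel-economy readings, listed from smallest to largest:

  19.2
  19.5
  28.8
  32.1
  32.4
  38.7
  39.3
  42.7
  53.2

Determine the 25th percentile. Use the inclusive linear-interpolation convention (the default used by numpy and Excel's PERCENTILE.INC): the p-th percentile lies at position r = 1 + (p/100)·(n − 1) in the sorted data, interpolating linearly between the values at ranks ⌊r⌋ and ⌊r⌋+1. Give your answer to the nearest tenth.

n = 9.
r = 1 + (25/100)·(9 − 1) = 1 + 2 = 3.
r is an integer, so P25 is the value at rank 3: 28.8.

28.8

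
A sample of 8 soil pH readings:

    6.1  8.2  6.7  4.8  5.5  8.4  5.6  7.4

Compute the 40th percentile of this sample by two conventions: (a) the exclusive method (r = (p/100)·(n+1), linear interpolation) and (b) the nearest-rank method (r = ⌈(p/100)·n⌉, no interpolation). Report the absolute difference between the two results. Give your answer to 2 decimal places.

0.20

Sorted: 4.8, 5.5, 5.6, 6.1, 6.7, 7.4, 8.2, 8.4.
n = 8.
(a) r = 3.6; between ranks 3 (5.6) and 4 (6.1): 5.9.
(b) the nearest-rank method: rank 4 → 6.1.
|5.9 − 6.1| = 0.2.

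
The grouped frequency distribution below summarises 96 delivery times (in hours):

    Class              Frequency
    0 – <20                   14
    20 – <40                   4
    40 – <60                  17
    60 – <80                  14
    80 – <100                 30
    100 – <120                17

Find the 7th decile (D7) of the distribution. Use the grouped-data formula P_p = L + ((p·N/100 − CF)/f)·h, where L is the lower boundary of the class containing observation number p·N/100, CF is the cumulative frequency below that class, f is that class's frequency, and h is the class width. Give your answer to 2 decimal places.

N = 96; target position k = 70/100 · 96 = 67.2.
Cumulative frequencies: 14, 18, 35, 49, 79, 96.
Observation 67.2 falls in the class 80 – <100.
L = 80, CF = 49, f = 30, h = 20.
P70 = 80 + ((67.2 − 49)/30)·20 = 80 + 12.1333 = 92.1333.

92.13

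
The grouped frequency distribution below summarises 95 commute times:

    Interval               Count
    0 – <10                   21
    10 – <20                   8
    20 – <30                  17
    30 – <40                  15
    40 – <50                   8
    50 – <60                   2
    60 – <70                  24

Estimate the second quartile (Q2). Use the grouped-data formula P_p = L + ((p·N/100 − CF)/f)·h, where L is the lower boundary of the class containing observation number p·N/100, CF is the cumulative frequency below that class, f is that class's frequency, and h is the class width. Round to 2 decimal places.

N = 95; target position k = 50/100 · 95 = 47.5.
Cumulative frequencies: 21, 29, 46, 61, 69, 71, 95.
Observation 47.5 falls in the class 30 – <40.
L = 30, CF = 46, f = 15, h = 10.
P50 = 30 + ((47.5 − 46)/15)·10 = 30 + 1 = 31.

31.00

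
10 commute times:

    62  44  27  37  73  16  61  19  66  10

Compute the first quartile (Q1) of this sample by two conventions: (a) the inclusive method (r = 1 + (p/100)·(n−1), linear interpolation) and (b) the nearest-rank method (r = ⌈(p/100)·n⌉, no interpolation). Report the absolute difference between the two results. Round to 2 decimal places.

Sorted: 10, 16, 19, 27, 37, 44, 61, 62, 66, 73.
n = 10.
(a) r = 3.25; between ranks 3 (19) and 4 (27): 21.
(b) the nearest-rank method: rank 3 → 19.
|21 − 19| = 2.

2.00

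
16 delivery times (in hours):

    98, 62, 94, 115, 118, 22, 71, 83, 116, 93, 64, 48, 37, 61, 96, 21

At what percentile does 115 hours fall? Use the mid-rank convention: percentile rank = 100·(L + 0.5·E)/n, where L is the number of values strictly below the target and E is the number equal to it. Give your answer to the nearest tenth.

84.4

Sorted: 21, 22, 37, 48, 61, 62, 64, 71, 83, 93, 94, 96, 98, 115, 116, 118.
Count below 115: L = 13; count equal: E = 1; n = 16.
Percentile rank = 100·(13 + 0.5·1)/16 = 100·13.5/16 = 84.38.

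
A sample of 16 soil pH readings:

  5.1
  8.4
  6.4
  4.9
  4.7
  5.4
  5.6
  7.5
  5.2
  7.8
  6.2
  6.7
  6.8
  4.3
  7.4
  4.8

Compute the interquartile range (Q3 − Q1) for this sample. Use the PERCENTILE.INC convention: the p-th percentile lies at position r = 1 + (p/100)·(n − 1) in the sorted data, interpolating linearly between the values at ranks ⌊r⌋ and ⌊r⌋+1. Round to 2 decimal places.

1.90

Sorted: 4.3, 4.7, 4.8, 4.9, 5.1, 5.2, 5.4, 5.6, 6.2, 6.4, 6.7, 6.8, 7.4, 7.5, 7.8, 8.4.
n = 16.
P25: r = 4.75; ranks 4–5 are 4.9, 5.1; interpolating gives 5.05.
P75: r = 12.25; ranks 12–13 are 6.8, 7.4; interpolating gives 6.95.
Difference: 6.95 − 5.05 = 1.9.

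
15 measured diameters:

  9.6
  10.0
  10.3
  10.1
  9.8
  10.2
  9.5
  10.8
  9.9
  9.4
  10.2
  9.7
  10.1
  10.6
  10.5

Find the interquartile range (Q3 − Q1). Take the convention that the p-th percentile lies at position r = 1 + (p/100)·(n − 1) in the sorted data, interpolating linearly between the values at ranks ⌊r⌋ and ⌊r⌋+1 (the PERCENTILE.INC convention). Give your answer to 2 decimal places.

Sorted: 9.4, 9.5, 9.6, 9.7, 9.8, 9.9, 10.0, 10.1, 10.1, 10.2, 10.2, 10.3, 10.5, 10.6, 10.8.
n = 15.
P25: r = 4.5; ranks 4–5 are 9.7, 9.8; interpolating gives 9.75.
P75: r = 11.5; ranks 11–12 are 10.2, 10.3; interpolating gives 10.25.
Difference: 10.25 − 9.75 = 0.5.

0.50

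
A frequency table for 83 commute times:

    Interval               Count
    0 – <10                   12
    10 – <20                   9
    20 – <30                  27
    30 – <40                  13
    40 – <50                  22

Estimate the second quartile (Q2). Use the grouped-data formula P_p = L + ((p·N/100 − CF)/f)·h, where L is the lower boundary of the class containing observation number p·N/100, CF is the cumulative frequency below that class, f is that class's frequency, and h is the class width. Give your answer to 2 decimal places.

27.59

N = 83; target position k = 50/100 · 83 = 41.5.
Cumulative frequencies: 12, 21, 48, 61, 83.
Observation 41.5 falls in the class 20 – <30.
L = 20, CF = 21, f = 27, h = 10.
P50 = 20 + ((41.5 − 21)/27)·10 = 20 + 7.59259 = 27.5926.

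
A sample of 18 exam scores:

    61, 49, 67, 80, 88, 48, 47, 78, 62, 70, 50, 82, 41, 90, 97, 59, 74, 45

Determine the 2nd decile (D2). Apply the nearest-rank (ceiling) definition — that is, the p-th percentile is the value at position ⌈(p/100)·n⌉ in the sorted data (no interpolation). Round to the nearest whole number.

48

Sorted: 41, 45, 47, 48, 49, 50, 59, 61, 62, 67, 70, 74, 78, 80, 82, 88, 90, 97.
n = 18.
Position = ⌈20/100 · 18⌉ = ⌈3.6⌉ = 4.
The value at rank 4 is 48.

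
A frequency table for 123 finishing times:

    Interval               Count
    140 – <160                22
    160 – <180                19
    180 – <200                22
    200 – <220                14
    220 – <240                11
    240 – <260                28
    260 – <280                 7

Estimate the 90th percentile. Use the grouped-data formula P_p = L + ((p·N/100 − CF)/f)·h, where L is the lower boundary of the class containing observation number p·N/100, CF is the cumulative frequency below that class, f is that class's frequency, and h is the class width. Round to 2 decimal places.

256.21

N = 123; target position k = 90/100 · 123 = 110.7.
Cumulative frequencies: 22, 41, 63, 77, 88, 116, 123.
Observation 110.7 falls in the class 240 – <260.
L = 240, CF = 88, f = 28, h = 20.
P90 = 240 + ((110.7 − 88)/28)·20 = 240 + 16.2143 = 256.214.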